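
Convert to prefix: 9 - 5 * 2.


'*' binds tighter: tree is (- 9 (* 5 2))
Prefix: - 9 * 5 2


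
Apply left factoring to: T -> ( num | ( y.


Common prefix: '('
Factored: T -> ( T', T' -> num | y


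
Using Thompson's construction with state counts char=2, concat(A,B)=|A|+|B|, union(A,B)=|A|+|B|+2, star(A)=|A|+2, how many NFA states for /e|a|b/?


Syntax tree has 3 char leaf(s), 2 union(s), 0 star(s)
chars contribute 3×2 = 6; each union adds +2; each star adds +2
Total: 6 + 4 + 0 = 10 states


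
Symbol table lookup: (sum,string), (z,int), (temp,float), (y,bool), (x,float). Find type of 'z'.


Lookup 'z' → type int


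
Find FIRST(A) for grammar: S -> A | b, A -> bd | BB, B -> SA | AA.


Per alternative of A: FIRST(bd) = {b}; FIRST(BB) = {b}
FIRST(A) = {b}


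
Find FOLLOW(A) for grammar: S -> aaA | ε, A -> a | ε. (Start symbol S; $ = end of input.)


$ ∈ FOLLOW(S). For each A -> αBβ: add FIRST(β)\{ε} to FOLLOW(B); if β nullable, add FOLLOW(A).
FOLLOW(A) = {$}


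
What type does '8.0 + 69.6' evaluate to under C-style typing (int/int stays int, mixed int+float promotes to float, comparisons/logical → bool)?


Operand types: float + float
Rule: mixed int/float promotes to float; int/int stays int
Result type: float


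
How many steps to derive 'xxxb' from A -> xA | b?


Derivation: A => xA => xxA => xxxA => xxxb
Steps: 4


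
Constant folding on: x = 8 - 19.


8 - 19 = -11 at compile time
Optimized: x = -11


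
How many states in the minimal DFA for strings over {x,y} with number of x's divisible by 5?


Track (count of x) mod 5: states 0..4, accept at 0
Minimal DFA: 5 states


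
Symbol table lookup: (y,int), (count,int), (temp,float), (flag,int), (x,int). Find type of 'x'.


Lookup 'x' → type int


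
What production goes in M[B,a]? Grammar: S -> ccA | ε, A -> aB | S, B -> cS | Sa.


For [B, a]: 'a' ∈ FIRST(Sa)
Entry: B -> Sa


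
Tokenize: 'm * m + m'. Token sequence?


Scan left to right, longest-match per lexeme
Tokens: ID(m), OP(*), ID(m), OP(+), ID(m)


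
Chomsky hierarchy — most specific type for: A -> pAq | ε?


Single nonterminal LHS, but p^n q^n is not regular
Classification: Type 2 (Context-Free)


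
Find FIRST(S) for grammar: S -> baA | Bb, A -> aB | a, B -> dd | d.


Per alternative of S: FIRST(baA) = {b}; FIRST(Bb) = {d}
FIRST(S) = {b, d}


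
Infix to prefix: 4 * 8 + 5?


left-to-right (same/higher precedence on left): tree is (+ (* 4 8) 5)
Prefix: + * 4 8 5


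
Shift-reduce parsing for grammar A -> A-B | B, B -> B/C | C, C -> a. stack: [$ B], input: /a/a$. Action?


shift '/' to continue B -> B/C
Action: shift


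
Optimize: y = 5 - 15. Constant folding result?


5 - 15 = -10 at compile time
Optimized: y = -10


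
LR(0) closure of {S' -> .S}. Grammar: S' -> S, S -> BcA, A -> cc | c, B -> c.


Start: S' -> .S
For each item with dot before a nonterminal B, add B -> .γ for every B-production
Closure: [S' -> .S, S -> .BcA, B -> .c]


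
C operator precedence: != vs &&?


'!=' is equality (level 6); '&&' is logical AND (level 2)
Higher level binds tighter
'!=' has higher precedence than '&&'


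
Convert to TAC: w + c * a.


Break into single-operator statements:
t1 = c * a
t2 = w + t1


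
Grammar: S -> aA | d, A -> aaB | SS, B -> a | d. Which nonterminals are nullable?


A nonterminal is nullable iff some alternative derives ε (directly, or every symbol in it is nullable)
Nullable: {}


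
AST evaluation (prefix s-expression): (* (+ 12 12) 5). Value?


Evaluate inner: (+ 12 12) = 24
Evaluate root: (* 24 5) = 120
Result: 120


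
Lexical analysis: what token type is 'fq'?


Pattern: letter/underscore followed by alphanumerics, not a keyword
Type: IDENTIFIER


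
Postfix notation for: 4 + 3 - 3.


Left to right (same or higher precedence on left)
Postfix: 4 3 + 3 -


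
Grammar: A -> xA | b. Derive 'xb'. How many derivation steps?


Derivation: A => xA => xb
Steps: 2


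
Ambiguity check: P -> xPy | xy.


balanced x^n…y^n: each string has a unique parse
Unambiguous


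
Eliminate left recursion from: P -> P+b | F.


Left-recursive alternatives: P+b; non-recursive: F
Introduce P': P -> FP', P' -> +bP' | ε


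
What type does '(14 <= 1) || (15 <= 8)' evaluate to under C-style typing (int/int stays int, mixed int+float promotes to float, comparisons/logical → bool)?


Operand types: bool || bool
Rule: logical operators take bool operands and yield bool
Result type: bool


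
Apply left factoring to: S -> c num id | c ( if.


Common prefix: 'c'
Factored: S -> c S', S' -> num id | ( if


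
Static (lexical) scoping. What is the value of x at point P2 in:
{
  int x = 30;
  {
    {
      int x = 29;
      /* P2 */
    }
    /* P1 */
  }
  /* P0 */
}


x declared in the same block as P2
x = 29


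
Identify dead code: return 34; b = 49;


statement follows a return and is unreachable
Dead: 'b = 49'


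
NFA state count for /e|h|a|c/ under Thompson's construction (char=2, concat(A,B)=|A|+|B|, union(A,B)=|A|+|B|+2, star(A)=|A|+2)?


Syntax tree has 4 char leaf(s), 3 union(s), 0 star(s)
chars contribute 4×2 = 8; each union adds +2; each star adds +2
Total: 8 + 6 + 0 = 14 states


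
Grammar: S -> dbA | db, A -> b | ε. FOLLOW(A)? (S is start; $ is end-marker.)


$ ∈ FOLLOW(S). For each A -> αBβ: add FIRST(β)\{ε} to FOLLOW(B); if β nullable, add FOLLOW(A).
FOLLOW(A) = {$}


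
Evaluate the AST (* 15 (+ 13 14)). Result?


Evaluate inner: (+ 13 14) = 27
Evaluate root: (* 15 27) = 405
Result: 405


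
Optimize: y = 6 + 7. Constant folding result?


6 + 7 = 13 at compile time
Optimized: y = 13


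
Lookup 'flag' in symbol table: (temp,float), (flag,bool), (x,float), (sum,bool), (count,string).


Lookup 'flag' → type bool


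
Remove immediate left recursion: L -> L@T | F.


Left-recursive alternatives: L@T; non-recursive: F
Introduce L': L -> FL', L' -> @TL' | ε


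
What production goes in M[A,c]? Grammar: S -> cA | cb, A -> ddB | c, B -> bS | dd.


For [A, c]: 'c' ∈ FIRST(c)
Entry: A -> c


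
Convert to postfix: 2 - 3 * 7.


* has higher precedence, evaluate 3*7 first
Postfix: 2 3 7 * -


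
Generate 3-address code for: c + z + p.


Break into single-operator statements:
t1 = c + z
t2 = t1 + p


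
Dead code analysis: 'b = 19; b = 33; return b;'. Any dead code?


first assignment to b is overwritten before any read
Dead: 'b = 19'


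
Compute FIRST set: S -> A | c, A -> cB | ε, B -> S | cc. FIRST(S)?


Per alternative of S: FIRST(A) = {c, ε}; FIRST(c) = {c}
FIRST(S) = {c, ε}


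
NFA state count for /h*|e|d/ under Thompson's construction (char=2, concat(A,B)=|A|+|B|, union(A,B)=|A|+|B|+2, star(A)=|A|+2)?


Syntax tree has 3 char leaf(s), 2 union(s), 1 star(s)
chars contribute 3×2 = 6; each union adds +2; each star adds +2
Total: 6 + 4 + 2 = 12 states


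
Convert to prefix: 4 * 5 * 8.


left-to-right (same/higher precedence on left): tree is (* (* 4 5) 8)
Prefix: * * 4 5 8


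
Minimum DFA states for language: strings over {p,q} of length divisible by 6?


Track length mod 6: states 0..5, accept at 0
Minimal DFA: 6 states


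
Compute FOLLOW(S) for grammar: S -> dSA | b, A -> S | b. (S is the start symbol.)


$ ∈ FOLLOW(S). For each A -> αBβ: add FIRST(β)\{ε} to FOLLOW(B); if β nullable, add FOLLOW(A).
FOLLOW(S) = {$, b, d}


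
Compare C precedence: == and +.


'+' is additive (level 9); '==' is equality (level 6)
Higher level binds tighter
'+' has higher precedence than '=='


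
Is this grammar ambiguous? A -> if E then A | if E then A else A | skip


dangling else: 'if E then if E then skip else skip' parses two ways
Ambiguous


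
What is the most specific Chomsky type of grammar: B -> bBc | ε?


Single nonterminal LHS, but b^n c^n is not regular
Classification: Type 2 (Context-Free)


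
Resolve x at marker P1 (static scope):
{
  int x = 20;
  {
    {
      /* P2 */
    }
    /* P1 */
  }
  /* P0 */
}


P1's block does not declare x; resolves to the enclosing declaration at depth 0
x = 20


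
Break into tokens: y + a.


Scan left to right, longest-match per lexeme
Tokens: ID(y), OP(+), ID(a)


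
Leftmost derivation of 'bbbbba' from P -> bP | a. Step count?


Derivation: P => bP => bbP => bbbP => bbbbP => bbbbbP => bbbbba
Steps: 6


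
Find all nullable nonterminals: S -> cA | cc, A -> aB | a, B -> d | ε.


A nonterminal is nullable iff some alternative derives ε (directly, or every symbol in it is nullable)
Nullable: {B}


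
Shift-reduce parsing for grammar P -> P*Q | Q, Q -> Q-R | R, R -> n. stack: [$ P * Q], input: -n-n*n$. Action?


'-' can extend Q; shift to build Q -> Q-R
Action: shift


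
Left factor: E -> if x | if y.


Common prefix: 'if'
Factored: E -> if E', E' -> x | y


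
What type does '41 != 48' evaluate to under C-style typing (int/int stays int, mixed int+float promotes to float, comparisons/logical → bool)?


Operand types: int != int
Rule: comparison yields bool
Result type: bool


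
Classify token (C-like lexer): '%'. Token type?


Pattern: operator symbol
Type: OPERATOR


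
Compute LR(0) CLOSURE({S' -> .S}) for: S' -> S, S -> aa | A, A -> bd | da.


Start: S' -> .S
For each item with dot before a nonterminal B, add B -> .γ for every B-production
Closure: [S' -> .S, S -> .aa, S -> .A, A -> .bd, A -> .da]


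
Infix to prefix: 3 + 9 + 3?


left-to-right (same/higher precedence on left): tree is (+ (+ 3 9) 3)
Prefix: + + 3 9 3


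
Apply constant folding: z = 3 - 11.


3 - 11 = -8 at compile time
Optimized: z = -8


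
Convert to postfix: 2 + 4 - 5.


Left to right (same or higher precedence on left)
Postfix: 2 4 + 5 -


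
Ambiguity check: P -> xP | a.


right-linear, alternatives start with distinct terminals 'x' vs 'a': unique leftmost derivation
Unambiguous


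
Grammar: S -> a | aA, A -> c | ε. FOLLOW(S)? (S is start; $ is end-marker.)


$ ∈ FOLLOW(S). For each A -> αBβ: add FIRST(β)\{ε} to FOLLOW(B); if β nullable, add FOLLOW(A).
FOLLOW(S) = {$}


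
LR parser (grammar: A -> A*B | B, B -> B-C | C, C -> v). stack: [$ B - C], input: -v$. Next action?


handle 'B-C' on top
Action: reduce (B -> B-C)


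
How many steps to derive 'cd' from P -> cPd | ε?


Derivation: P => cPd => cd
Steps: 2


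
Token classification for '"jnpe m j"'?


Pattern: double-quoted sequence
Type: STRING_LITERAL


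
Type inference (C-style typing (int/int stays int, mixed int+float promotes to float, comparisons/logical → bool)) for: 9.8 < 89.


Operand types: float < int
Rule: comparison yields bool
Result type: bool


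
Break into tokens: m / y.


Scan left to right, longest-match per lexeme
Tokens: ID(m), OP(/), ID(y)


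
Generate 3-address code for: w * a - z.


Break into single-operator statements:
t1 = w * a
t2 = t1 - z


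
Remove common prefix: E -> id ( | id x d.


Common prefix: 'id'
Factored: E -> id E', E' -> ( | x d


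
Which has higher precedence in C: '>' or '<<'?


'<<' is shift (level 8); '>' is relational (level 7)
Higher level binds tighter
'<<' has higher precedence than '>'


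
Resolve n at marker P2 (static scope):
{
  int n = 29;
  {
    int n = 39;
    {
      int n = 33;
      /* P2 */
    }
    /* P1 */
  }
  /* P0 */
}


n declared in the same block as P2
n = 33


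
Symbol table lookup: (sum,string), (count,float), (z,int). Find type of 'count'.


Lookup 'count' → type float


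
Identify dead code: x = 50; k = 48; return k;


x is assigned but never read
Dead: 'x = 50'


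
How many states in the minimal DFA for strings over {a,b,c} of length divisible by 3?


Track length mod 3: states 0..2, accept at 0
Minimal DFA: 3 states


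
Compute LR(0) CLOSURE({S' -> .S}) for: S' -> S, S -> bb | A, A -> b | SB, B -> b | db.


Start: S' -> .S
For each item with dot before a nonterminal B, add B -> .γ for every B-production
Closure: [S' -> .S, S -> .bb, S -> .A, A -> .b, A -> .SB]


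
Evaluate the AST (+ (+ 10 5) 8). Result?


Evaluate inner: (+ 10 5) = 15
Evaluate root: (+ 15 8) = 23
Result: 23


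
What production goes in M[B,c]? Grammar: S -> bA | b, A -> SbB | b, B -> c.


For [B, c]: 'c' ∈ FIRST(c)
Entry: B -> c


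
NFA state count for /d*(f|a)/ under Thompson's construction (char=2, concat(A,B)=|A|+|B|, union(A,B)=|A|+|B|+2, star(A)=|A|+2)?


Syntax tree has 3 char leaf(s), 1 union(s), 1 star(s)
chars contribute 3×2 = 6; each union adds +2; each star adds +2
Total: 6 + 2 + 2 = 10 states


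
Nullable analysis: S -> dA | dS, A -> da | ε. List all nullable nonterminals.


A nonterminal is nullable iff some alternative derives ε (directly, or every symbol in it is nullable)
Nullable: {A}


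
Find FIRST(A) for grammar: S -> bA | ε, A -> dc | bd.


Per alternative of A: FIRST(dc) = {d}; FIRST(bd) = {b}
FIRST(A) = {b, d}


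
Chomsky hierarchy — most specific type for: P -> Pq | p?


Left-linear: every RHS is a terminal or one nonterminal followed by a terminal
Classification: Type 3 (Regular)


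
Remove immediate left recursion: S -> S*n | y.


Left-recursive alternatives: S*n; non-recursive: y
Introduce S': S -> yS', S' -> *nS' | ε


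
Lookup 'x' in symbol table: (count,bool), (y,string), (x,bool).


Lookup 'x' → type bool


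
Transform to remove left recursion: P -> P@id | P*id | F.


Left-recursive alternatives: P@id, P*id; non-recursive: F
Introduce P': P -> FP', P' -> @idP' | *idP' | ε


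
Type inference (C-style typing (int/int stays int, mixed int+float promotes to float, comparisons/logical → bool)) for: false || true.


Operand types: bool || bool
Rule: logical operators take bool operands and yield bool
Result type: bool


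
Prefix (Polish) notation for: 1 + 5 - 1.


left-to-right (same/higher precedence on left): tree is (- (+ 1 5) 1)
Prefix: - + 1 5 1


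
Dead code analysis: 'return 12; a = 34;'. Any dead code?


statement follows a return and is unreachable
Dead: 'a = 34'


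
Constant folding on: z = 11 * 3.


11 * 3 = 33 at compile time
Optimized: z = 33


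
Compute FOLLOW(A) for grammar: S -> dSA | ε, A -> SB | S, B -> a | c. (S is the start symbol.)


$ ∈ FOLLOW(S). For each A -> αBβ: add FIRST(β)\{ε} to FOLLOW(B); if β nullable, add FOLLOW(A).
FOLLOW(A) = {$, a, c, d}


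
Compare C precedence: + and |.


'+' is additive (level 9); '|' is bitwise OR (level 3)
Higher level binds tighter
'+' has higher precedence than '|'


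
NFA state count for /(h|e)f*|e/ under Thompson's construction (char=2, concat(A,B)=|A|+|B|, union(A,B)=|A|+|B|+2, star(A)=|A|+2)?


Syntax tree has 4 char leaf(s), 2 union(s), 1 star(s)
chars contribute 4×2 = 8; each union adds +2; each star adds +2
Total: 8 + 4 + 2 = 14 states


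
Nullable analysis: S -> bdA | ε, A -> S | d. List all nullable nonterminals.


A nonterminal is nullable iff some alternative derives ε (directly, or every symbol in it is nullable)
Nullable: {A, S}


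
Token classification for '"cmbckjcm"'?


Pattern: double-quoted sequence
Type: STRING_LITERAL


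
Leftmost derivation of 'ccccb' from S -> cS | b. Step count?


Derivation: S => cS => ccS => cccS => ccccS => ccccb
Steps: 5


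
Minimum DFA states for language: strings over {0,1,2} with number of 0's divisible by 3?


Track (count of 0) mod 3: states 0..2, accept at 0
Minimal DFA: 3 states


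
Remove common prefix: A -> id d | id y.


Common prefix: 'id'
Factored: A -> id A', A' -> d | y


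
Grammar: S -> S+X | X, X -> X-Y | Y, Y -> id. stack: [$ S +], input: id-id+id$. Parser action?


no handle ('S+' is not any RHS); shift 'id'
Action: shift


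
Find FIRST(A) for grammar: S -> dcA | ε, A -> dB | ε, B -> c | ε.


Per alternative of A: FIRST(dB) = {d}; FIRST(ε) = {ε}
FIRST(A) = {d, ε}


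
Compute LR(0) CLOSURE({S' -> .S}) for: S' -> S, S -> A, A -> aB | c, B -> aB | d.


Start: S' -> .S
For each item with dot before a nonterminal B, add B -> .γ for every B-production
Closure: [S' -> .S, S -> .A, A -> .aB, A -> .c]


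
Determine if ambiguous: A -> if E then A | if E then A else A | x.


dangling else: 'if E then if E then x else x' parses two ways
Ambiguous


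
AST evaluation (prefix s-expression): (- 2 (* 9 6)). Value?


Evaluate inner: (* 9 6) = 54
Evaluate root: (- 2 54) = -52
Result: -52


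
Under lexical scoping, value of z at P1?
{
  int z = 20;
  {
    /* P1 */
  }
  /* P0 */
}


P1's block does not declare z; resolves to the enclosing declaration at depth 0
z = 20


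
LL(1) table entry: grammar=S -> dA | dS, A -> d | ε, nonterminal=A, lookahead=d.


For [A, d]: 'd' ∈ FIRST(d)
Entry: A -> d


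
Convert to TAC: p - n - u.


Break into single-operator statements:
t1 = p - n
t2 = t1 - u


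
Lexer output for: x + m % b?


Scan left to right, longest-match per lexeme
Tokens: ID(x), OP(+), ID(m), OP(%), ID(b)


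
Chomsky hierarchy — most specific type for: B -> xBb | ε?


Single nonterminal LHS, but x^n b^n is not regular
Classification: Type 2 (Context-Free)


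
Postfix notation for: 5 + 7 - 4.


Left to right (same or higher precedence on left)
Postfix: 5 7 + 4 -


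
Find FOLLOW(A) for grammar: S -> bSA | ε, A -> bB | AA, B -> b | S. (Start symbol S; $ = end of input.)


$ ∈ FOLLOW(S). For each A -> αBβ: add FIRST(β)\{ε} to FOLLOW(B); if β nullable, add FOLLOW(A).
FOLLOW(A) = {$, b}


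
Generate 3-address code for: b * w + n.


Break into single-operator statements:
t1 = b * w
t2 = t1 + n


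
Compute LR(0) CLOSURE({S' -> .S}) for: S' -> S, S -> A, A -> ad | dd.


Start: S' -> .S
For each item with dot before a nonterminal B, add B -> .γ for every B-production
Closure: [S' -> .S, S -> .A, A -> .ad, A -> .dd]


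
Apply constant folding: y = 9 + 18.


9 + 18 = 27 at compile time
Optimized: y = 27


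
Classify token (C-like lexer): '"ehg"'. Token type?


Pattern: double-quoted sequence
Type: STRING_LITERAL


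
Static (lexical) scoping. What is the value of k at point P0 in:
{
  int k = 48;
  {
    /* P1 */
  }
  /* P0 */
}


k declared in the same block as P0
k = 48


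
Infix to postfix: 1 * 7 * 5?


Left to right (same or higher precedence on left)
Postfix: 1 7 * 5 *


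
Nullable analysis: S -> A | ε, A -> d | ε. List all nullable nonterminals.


A nonterminal is nullable iff some alternative derives ε (directly, or every symbol in it is nullable)
Nullable: {A, S}


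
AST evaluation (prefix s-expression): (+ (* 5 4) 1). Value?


Evaluate inner: (* 5 4) = 20
Evaluate root: (+ 20 1) = 21
Result: 21


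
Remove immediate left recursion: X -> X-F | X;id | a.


Left-recursive alternatives: X-F, X;id; non-recursive: a
Introduce X': X -> aX', X' -> -FX' | ;idX' | ε


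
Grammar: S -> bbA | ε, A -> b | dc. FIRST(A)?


Per alternative of A: FIRST(b) = {b}; FIRST(dc) = {d}
FIRST(A) = {b, d}


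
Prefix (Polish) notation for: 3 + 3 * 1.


'*' binds tighter: tree is (+ 3 (* 3 1))
Prefix: + 3 * 3 1


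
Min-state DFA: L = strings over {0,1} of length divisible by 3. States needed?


Track length mod 3: states 0..2, accept at 0
Minimal DFA: 3 states


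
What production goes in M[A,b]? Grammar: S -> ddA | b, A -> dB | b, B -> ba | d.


For [A, b]: 'b' ∈ FIRST(b)
Entry: A -> b


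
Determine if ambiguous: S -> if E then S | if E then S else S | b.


dangling else: 'if E then if E then b else b' parses two ways
Ambiguous


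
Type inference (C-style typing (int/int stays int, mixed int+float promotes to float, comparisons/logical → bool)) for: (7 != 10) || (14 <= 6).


Operand types: bool || bool
Rule: logical operators take bool operands and yield bool
Result type: bool


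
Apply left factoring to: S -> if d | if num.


Common prefix: 'if'
Factored: S -> if S', S' -> d | num


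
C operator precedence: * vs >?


'*' is multiplicative (level 10); '>' is relational (level 7)
Higher level binds tighter
'*' has higher precedence than '>'


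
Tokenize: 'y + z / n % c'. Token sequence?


Scan left to right, longest-match per lexeme
Tokens: ID(y), OP(+), ID(z), OP(/), ID(n), OP(%), ID(c)


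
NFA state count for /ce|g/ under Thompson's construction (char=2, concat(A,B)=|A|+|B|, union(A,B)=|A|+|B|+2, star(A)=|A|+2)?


Syntax tree has 3 char leaf(s), 1 union(s), 0 star(s)
chars contribute 3×2 = 6; each union adds +2; each star adds +2
Total: 6 + 2 + 0 = 8 states


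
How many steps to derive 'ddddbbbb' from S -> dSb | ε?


Derivation: S => dSb => ddSbb => dddSbbb => ddddSbbbb => ddddbbbb
Steps: 5


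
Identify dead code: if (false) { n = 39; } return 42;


condition is constant false, so the whole block is unreachable
Dead: 'if (false) { n = 39; }'


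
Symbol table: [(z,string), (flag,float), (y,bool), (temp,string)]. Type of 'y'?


Lookup 'y' → type bool


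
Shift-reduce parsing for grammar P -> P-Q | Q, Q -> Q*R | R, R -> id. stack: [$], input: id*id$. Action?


no handle on stack; shift 'id'
Action: shift


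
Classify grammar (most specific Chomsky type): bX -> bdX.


LHS has context (more than one symbol) and |LHS| ≤ |RHS|
Classification: Type 1 (Context-Sensitive)


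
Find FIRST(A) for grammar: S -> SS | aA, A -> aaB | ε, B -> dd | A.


Per alternative of A: FIRST(aaB) = {a}; FIRST(ε) = {ε}
FIRST(A) = {a, ε}


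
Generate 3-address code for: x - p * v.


Break into single-operator statements:
t1 = p * v
t2 = x - t1


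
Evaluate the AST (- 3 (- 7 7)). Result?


Evaluate inner: (- 7 7) = 0
Evaluate root: (- 3 0) = 3
Result: 3


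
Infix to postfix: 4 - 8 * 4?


* has higher precedence, evaluate 8*4 first
Postfix: 4 8 4 * -


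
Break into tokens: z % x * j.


Scan left to right, longest-match per lexeme
Tokens: ID(z), OP(%), ID(x), OP(*), ID(j)


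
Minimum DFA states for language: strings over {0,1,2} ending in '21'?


Track the longest suffix of input matching a prefix of '21': 3 classes (prefixes of length 0..2)
Minimal DFA: 3 states


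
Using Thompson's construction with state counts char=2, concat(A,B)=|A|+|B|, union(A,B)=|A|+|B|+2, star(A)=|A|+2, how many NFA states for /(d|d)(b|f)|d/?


Syntax tree has 5 char leaf(s), 3 union(s), 0 star(s)
chars contribute 5×2 = 10; each union adds +2; each star adds +2
Total: 10 + 6 + 0 = 16 states


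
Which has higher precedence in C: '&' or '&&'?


'&' is bitwise AND (level 5); '&&' is logical AND (level 2)
Higher level binds tighter
'&' has higher precedence than '&&'


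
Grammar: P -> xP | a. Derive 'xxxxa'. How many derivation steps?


Derivation: P => xP => xxP => xxxP => xxxxP => xxxxa
Steps: 5


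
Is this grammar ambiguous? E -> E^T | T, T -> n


precedence layered via separate nonterminal T: deterministic
Unambiguous


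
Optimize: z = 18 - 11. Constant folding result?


18 - 11 = 7 at compile time
Optimized: z = 7


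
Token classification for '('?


Pattern: delimiter/punctuation
Type: PUNCTUATION


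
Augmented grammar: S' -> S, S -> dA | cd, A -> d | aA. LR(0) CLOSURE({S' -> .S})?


Start: S' -> .S
For each item with dot before a nonterminal B, add B -> .γ for every B-production
Closure: [S' -> .S, S -> .dA, S -> .cd]


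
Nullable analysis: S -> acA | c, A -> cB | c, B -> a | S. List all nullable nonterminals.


A nonterminal is nullable iff some alternative derives ε (directly, or every symbol in it is nullable)
Nullable: {}


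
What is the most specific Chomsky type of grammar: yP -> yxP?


LHS has context (more than one symbol) and |LHS| ≤ |RHS|
Classification: Type 1 (Context-Sensitive)


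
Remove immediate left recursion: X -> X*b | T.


Left-recursive alternatives: X*b; non-recursive: T
Introduce X': X -> TX', X' -> *bX' | ε


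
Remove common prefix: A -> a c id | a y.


Common prefix: 'a'
Factored: A -> a A', A' -> c id | y


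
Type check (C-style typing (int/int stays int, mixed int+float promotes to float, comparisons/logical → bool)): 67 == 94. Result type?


Operand types: int == int
Rule: comparison yields bool
Result type: bool


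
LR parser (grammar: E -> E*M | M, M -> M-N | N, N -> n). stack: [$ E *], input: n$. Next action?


no handle ('E*' is not any RHS); shift 'n'
Action: shift


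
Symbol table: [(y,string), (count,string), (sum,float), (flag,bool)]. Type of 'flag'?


Lookup 'flag' → type bool


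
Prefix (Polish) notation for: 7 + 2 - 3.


left-to-right (same/higher precedence on left): tree is (- (+ 7 2) 3)
Prefix: - + 7 2 3


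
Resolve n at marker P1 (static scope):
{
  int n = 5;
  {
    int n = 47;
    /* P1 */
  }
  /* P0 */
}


n declared in the same block as P1
n = 47


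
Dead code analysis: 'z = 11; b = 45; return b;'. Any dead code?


z is assigned but never read
Dead: 'z = 11'


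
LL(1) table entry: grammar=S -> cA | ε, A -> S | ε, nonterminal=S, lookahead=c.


For [S, c]: 'c' ∈ FIRST(cA)
Entry: S -> cA


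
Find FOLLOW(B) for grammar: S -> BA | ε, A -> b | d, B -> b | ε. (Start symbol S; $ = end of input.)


$ ∈ FOLLOW(S). For each A -> αBβ: add FIRST(β)\{ε} to FOLLOW(B); if β nullable, add FOLLOW(A).
FOLLOW(B) = {b, d}


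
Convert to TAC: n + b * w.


Break into single-operator statements:
t1 = b * w
t2 = n + t1


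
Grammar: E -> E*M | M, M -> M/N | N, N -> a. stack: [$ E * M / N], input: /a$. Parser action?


handle 'M/N' on top
Action: reduce (M -> M/N)


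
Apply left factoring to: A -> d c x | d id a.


Common prefix: 'd'
Factored: A -> d A', A' -> c x | id a


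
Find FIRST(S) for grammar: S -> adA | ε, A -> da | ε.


Per alternative of S: FIRST(adA) = {a}; FIRST(ε) = {ε}
FIRST(S) = {a, ε}


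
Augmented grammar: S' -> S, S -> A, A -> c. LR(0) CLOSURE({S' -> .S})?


Start: S' -> .S
For each item with dot before a nonterminal B, add B -> .γ for every B-production
Closure: [S' -> .S, S -> .A, A -> .c]


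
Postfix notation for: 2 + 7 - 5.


Left to right (same or higher precedence on left)
Postfix: 2 7 + 5 -


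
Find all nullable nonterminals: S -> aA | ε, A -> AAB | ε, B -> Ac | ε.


A nonterminal is nullable iff some alternative derives ε (directly, or every symbol in it is nullable)
Nullable: {A, B, S}


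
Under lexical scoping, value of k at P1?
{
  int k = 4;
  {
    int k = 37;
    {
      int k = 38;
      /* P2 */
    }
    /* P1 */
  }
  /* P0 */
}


k declared in the same block as P1
k = 37


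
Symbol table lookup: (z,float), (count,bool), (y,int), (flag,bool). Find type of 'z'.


Lookup 'z' → type float


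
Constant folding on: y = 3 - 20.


3 - 20 = -17 at compile time
Optimized: y = -17


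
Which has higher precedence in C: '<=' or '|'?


'<=' is relational (level 7); '|' is bitwise OR (level 3)
Higher level binds tighter
'<=' has higher precedence than '|'


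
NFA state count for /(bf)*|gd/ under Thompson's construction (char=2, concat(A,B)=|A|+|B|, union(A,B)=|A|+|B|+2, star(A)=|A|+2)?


Syntax tree has 4 char leaf(s), 1 union(s), 1 star(s)
chars contribute 4×2 = 8; each union adds +2; each star adds +2
Total: 8 + 2 + 2 = 12 states


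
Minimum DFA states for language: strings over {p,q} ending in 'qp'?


Track the longest suffix of input matching a prefix of 'qp': 3 classes (prefixes of length 0..2)
Minimal DFA: 3 states


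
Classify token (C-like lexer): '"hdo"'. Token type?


Pattern: double-quoted sequence
Type: STRING_LITERAL


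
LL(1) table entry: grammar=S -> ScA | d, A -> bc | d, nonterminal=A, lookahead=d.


For [A, d]: 'd' ∈ FIRST(d)
Entry: A -> d


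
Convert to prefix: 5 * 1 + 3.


left-to-right (same/higher precedence on left): tree is (+ (* 5 1) 3)
Prefix: + * 5 1 3


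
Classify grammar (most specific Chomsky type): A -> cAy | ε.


Single nonterminal LHS, but c^n y^n is not regular
Classification: Type 2 (Context-Free)


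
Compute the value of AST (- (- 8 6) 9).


Evaluate inner: (- 8 6) = 2
Evaluate root: (- 2 9) = -7
Result: -7


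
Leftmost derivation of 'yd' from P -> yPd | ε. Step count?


Derivation: P => yPd => yd
Steps: 2


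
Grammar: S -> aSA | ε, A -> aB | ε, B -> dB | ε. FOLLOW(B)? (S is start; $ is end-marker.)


$ ∈ FOLLOW(S). For each A -> αBβ: add FIRST(β)\{ε} to FOLLOW(B); if β nullable, add FOLLOW(A).
FOLLOW(B) = {$, a}


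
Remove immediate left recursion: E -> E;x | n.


Left-recursive alternatives: E;x; non-recursive: n
Introduce E': E -> nE', E' -> ;xE' | ε


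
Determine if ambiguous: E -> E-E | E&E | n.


'n-n&n' has two parse trees (no precedence encoded between - and &)
Ambiguous


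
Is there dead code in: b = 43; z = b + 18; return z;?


b is read by z's definition; z is returned
No dead code


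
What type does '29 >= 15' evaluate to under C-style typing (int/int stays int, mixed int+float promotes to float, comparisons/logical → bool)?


Operand types: int >= int
Rule: comparison yields bool
Result type: bool


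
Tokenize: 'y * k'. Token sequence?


Scan left to right, longest-match per lexeme
Tokens: ID(y), OP(*), ID(k)


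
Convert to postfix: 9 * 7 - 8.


Left to right (same or higher precedence on left)
Postfix: 9 7 * 8 -


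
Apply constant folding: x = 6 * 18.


6 * 18 = 108 at compile time
Optimized: x = 108


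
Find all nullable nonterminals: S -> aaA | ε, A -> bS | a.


A nonterminal is nullable iff some alternative derives ε (directly, or every symbol in it is nullable)
Nullable: {S}


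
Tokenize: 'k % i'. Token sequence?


Scan left to right, longest-match per lexeme
Tokens: ID(k), OP(%), ID(i)


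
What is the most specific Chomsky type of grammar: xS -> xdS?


LHS has context (more than one symbol) and |LHS| ≤ |RHS|
Classification: Type 1 (Context-Sensitive)


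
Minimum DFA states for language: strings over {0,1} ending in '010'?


Track the longest suffix of input matching a prefix of '010': 4 classes (prefixes of length 0..3)
Minimal DFA: 4 states


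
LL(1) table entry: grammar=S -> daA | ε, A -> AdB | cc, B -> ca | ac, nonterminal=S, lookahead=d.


For [S, d]: 'd' ∈ FIRST(daA)
Entry: S -> daA


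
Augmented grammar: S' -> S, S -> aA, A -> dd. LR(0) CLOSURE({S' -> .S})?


Start: S' -> .S
For each item with dot before a nonterminal B, add B -> .γ for every B-production
Closure: [S' -> .S, S -> .aA]


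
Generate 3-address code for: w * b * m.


Break into single-operator statements:
t1 = w * b
t2 = t1 * m


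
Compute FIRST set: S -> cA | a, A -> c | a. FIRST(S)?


Per alternative of S: FIRST(cA) = {c}; FIRST(a) = {a}
FIRST(S) = {a, c}


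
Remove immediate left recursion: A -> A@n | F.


Left-recursive alternatives: A@n; non-recursive: F
Introduce A': A -> FA', A' -> @nA' | ε


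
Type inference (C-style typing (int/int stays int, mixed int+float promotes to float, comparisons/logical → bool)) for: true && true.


Operand types: bool && bool
Rule: logical operators take bool operands and yield bool
Result type: bool


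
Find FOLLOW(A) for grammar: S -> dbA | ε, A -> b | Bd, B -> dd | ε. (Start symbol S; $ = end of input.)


$ ∈ FOLLOW(S). For each A -> αBβ: add FIRST(β)\{ε} to FOLLOW(B); if β nullable, add FOLLOW(A).
FOLLOW(A) = {$}


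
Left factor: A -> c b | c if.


Common prefix: 'c'
Factored: A -> c A', A' -> b | if


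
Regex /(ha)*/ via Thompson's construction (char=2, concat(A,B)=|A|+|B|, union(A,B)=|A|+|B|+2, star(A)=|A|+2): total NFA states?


Syntax tree has 2 char leaf(s), 0 union(s), 1 star(s)
chars contribute 2×2 = 4; each union adds +2; each star adds +2
Total: 4 + 0 + 2 = 6 states


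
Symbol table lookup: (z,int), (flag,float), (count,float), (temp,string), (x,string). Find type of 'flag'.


Lookup 'flag' → type float


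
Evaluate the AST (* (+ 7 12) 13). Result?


Evaluate inner: (+ 7 12) = 19
Evaluate root: (* 19 13) = 247
Result: 247


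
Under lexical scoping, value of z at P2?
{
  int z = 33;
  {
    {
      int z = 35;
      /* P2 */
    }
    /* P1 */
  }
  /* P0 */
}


z declared in the same block as P2
z = 35


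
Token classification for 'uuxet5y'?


Pattern: letter/underscore followed by alphanumerics, not a keyword
Type: IDENTIFIER


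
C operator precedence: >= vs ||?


'>=' is relational (level 7); '||' is logical OR (level 1)
Higher level binds tighter
'>=' has higher precedence than '||'


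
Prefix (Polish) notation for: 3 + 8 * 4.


'*' binds tighter: tree is (+ 3 (* 8 4))
Prefix: + 3 * 8 4


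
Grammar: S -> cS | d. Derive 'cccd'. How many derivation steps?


Derivation: S => cS => ccS => cccS => cccd
Steps: 4


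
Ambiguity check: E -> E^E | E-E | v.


'v^v-v' has two parse trees (no precedence encoded between ^ and -)
Ambiguous


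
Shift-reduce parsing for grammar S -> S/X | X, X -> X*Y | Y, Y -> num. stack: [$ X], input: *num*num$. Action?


shift '*' to continue X -> X*Y
Action: shift


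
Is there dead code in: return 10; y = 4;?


statement follows a return and is unreachable
Dead: 'y = 4'


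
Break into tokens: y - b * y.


Scan left to right, longest-match per lexeme
Tokens: ID(y), OP(-), ID(b), OP(*), ID(y)


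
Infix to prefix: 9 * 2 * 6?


left-to-right (same/higher precedence on left): tree is (* (* 9 2) 6)
Prefix: * * 9 2 6


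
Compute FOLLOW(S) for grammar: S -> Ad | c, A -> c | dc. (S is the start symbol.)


$ ∈ FOLLOW(S). For each A -> αBβ: add FIRST(β)\{ε} to FOLLOW(B); if β nullable, add FOLLOW(A).
FOLLOW(S) = {$}


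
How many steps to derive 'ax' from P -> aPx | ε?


Derivation: P => aPx => ax
Steps: 2


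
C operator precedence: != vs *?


'*' is multiplicative (level 10); '!=' is equality (level 6)
Higher level binds tighter
'*' has higher precedence than '!='


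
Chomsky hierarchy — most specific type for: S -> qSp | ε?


Single nonterminal LHS, but q^n p^n is not regular
Classification: Type 2 (Context-Free)


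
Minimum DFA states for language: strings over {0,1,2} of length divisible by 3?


Track length mod 3: states 0..2, accept at 0
Minimal DFA: 3 states


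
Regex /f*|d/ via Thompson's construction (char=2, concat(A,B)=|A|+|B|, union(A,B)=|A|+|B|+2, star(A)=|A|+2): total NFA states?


Syntax tree has 2 char leaf(s), 1 union(s), 1 star(s)
chars contribute 2×2 = 4; each union adds +2; each star adds +2
Total: 4 + 2 + 2 = 8 states


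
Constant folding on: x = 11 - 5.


11 - 5 = 6 at compile time
Optimized: x = 6


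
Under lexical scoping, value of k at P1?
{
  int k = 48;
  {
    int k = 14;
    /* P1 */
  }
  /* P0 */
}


k declared in the same block as P1
k = 14


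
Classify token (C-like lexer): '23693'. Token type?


Pattern: digits only
Type: INTEGER_LITERAL


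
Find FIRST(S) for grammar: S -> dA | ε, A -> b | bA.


Per alternative of S: FIRST(dA) = {d}; FIRST(ε) = {ε}
FIRST(S) = {d, ε}


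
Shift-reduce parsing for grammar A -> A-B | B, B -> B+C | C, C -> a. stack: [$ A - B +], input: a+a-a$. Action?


no handle; shift 'a'
Action: shift


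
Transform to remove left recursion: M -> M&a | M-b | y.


Left-recursive alternatives: M&a, M-b; non-recursive: y
Introduce M': M -> yM', M' -> &aM' | -bM' | ε


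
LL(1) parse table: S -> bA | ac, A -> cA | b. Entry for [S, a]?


For [S, a]: 'a' ∈ FIRST(ac)
Entry: S -> ac


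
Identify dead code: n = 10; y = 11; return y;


n is assigned but never read
Dead: 'n = 10'


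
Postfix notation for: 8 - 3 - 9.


Left to right (same or higher precedence on left)
Postfix: 8 3 - 9 -


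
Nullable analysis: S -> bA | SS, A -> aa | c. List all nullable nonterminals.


A nonterminal is nullable iff some alternative derives ε (directly, or every symbol in it is nullable)
Nullable: {}


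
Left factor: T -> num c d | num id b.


Common prefix: 'num'
Factored: T -> num T', T' -> c d | id b


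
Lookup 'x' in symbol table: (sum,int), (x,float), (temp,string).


Lookup 'x' → type float


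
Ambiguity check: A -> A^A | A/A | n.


'n^n/n' has two parse trees (no precedence encoded between ^ and /)
Ambiguous


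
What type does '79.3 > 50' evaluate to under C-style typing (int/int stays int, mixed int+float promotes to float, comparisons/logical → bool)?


Operand types: float > int
Rule: comparison yields bool
Result type: bool


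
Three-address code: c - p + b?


Break into single-operator statements:
t1 = c - p
t2 = t1 + b


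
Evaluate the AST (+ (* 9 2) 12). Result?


Evaluate inner: (* 9 2) = 18
Evaluate root: (+ 18 12) = 30
Result: 30


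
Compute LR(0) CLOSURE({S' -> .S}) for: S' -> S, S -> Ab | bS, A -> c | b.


Start: S' -> .S
For each item with dot before a nonterminal B, add B -> .γ for every B-production
Closure: [S' -> .S, S -> .Ab, S -> .bS, A -> .c, A -> .b]


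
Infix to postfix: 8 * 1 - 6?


Left to right (same or higher precedence on left)
Postfix: 8 1 * 6 -


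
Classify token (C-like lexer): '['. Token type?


Pattern: delimiter/punctuation
Type: PUNCTUATION


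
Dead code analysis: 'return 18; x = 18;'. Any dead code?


statement follows a return and is unreachable
Dead: 'x = 18'


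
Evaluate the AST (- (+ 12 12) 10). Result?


Evaluate inner: (+ 12 12) = 24
Evaluate root: (- 24 10) = 14
Result: 14


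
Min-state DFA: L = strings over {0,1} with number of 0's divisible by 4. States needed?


Track (count of 0) mod 4: states 0..3, accept at 0
Minimal DFA: 4 states


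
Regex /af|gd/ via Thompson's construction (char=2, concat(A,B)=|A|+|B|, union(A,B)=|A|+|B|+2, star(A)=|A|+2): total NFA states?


Syntax tree has 4 char leaf(s), 1 union(s), 0 star(s)
chars contribute 4×2 = 8; each union adds +2; each star adds +2
Total: 8 + 2 + 0 = 10 states


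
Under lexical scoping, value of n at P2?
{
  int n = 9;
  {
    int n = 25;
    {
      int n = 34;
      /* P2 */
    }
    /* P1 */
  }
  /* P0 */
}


n declared in the same block as P2
n = 34


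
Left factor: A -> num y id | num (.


Common prefix: 'num'
Factored: A -> num A', A' -> y id | (


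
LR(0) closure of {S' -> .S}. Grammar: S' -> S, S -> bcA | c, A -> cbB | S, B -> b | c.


Start: S' -> .S
For each item with dot before a nonterminal B, add B -> .γ for every B-production
Closure: [S' -> .S, S -> .bcA, S -> .c]


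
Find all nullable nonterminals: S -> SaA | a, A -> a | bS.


A nonterminal is nullable iff some alternative derives ε (directly, or every symbol in it is nullable)
Nullable: {}


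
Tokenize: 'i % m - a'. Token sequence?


Scan left to right, longest-match per lexeme
Tokens: ID(i), OP(%), ID(m), OP(-), ID(a)


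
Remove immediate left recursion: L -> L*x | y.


Left-recursive alternatives: L*x; non-recursive: y
Introduce L': L -> yL', L' -> *xL' | ε


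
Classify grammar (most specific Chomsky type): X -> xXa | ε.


Single nonterminal LHS, but x^n a^n is not regular
Classification: Type 2 (Context-Free)
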